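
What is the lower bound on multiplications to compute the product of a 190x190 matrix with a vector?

A 190x190 matrix-vector product has 190 inner products of length 190. Output depends on all 190^2 = 36100 matrix entries. At least 36100 multiplications needed.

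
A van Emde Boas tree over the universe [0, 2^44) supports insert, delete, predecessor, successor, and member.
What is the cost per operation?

vEB recursively partitions [0, 17592186044416) into sqrt(u) clusters of size sqrt(u). Each operation recurses into either one cluster or the summary, never both: T(u) = T(sqrt(u)) + O(1) => T(u) = O(log log u) = O(log 44). This is worst-case, not just amortized.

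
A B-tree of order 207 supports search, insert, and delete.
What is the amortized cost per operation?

B-tree of order 207 has height O(log_207 n). Each operation traverses the tree height. Splits during insert and merges during delete are O(1) each and occur at most once per level. Total cost per operation: O(log_207 n).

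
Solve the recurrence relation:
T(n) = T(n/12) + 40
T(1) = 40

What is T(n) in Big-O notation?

Each step divides n by 12 and adds 40. After log_12(n) steps, T(n) = O(log n).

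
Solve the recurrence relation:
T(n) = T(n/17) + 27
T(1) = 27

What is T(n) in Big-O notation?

Each step divides n by 17 and adds 27. After log_17(n) steps, T(n) = O(log n).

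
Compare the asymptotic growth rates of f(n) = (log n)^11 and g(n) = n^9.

g(n) = n^9 grows faster: any positive polynomial dominates any polylog.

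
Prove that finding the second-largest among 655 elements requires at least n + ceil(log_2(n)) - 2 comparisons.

Lower bound (adversary): identifying the maximum requires 655-1 comparisons (each eliminates one candidate). Assign weight 1 to each element; on each comparison the adversary lets the heavier side win and gives it the loser's weight. The max ends with weight 655, but each comparison it wins at most doubles its weight, so the max must win >= ceil(log_2(655)) = 10 comparisons. The second-largest is one of those 10 direct losers to the max, and identifying which one is largest needs >= 10-1 further comparisons. Total >= 655-1 + 10-1 = 663.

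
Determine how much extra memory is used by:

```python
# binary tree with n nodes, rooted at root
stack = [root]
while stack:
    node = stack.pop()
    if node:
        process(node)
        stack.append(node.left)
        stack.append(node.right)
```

Space complexity: O(n).
Auxiliary storage grows linearly with the input size n in the worst case.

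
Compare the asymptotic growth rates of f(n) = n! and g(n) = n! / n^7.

f(n) = n! grows faster: the ratio n!/(n!/n^7) = n^7 -> infinity.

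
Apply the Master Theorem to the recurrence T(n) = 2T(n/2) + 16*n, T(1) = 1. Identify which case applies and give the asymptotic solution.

a=2, b=2, f(n)=16*n.
log_2(2) = 1, so n^(log_b(a)) = n.
f(n) = Theta(n), so Case 2 applies.
T(n) = Theta(n log n).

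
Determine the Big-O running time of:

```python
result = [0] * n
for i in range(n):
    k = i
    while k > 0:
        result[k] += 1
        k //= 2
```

Time complexity: O(n log n).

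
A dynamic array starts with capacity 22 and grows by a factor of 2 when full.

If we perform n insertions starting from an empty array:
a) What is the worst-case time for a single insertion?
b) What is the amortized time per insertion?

(a) Worst-case single insertion: O(n) -- when the array is full at capacity c, the resize copies all c elements, and c can be Theta(n).
(b) Resizes happen at sizes 22, 44, 88, ... Total copy cost for n insertions: 22 + 44 + ... = O(n) (geometric series with ratio 1/2). Amortized cost per insertion: O(n)/n = O(1).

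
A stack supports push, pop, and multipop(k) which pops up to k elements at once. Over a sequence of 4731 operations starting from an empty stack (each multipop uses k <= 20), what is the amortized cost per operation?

Each element is pushed exactly once and popped at most once (whether by pop or as part of a multipop). So the total number of individual pops over the whole sequence is at most the number of pushes, which is at most 4731. Total work <= 2 * 4731, hence O(1) amortized per operation.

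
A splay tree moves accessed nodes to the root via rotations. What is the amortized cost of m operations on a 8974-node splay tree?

Using a potential function Phi = sum of log(size of subtree) for each node, each splay operation has amortized cost O(log n) where n = 8974. Bad individual operations (O(n)) are offset by decreased potential.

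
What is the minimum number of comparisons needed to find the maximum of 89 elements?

Finding the maximum requires 88 comparisons. Each comparison eliminates exactly one candidate. With 89 candidates, we need 88 eliminations.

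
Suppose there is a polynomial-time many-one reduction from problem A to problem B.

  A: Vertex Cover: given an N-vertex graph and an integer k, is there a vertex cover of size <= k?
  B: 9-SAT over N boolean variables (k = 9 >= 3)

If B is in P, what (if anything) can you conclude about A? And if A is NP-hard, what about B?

A poly-time reduction A <=_p B means any A-instance can be transformed to a B-instance in poly time.
If B is in P: compose the reduction with B's poly-time algorithm to solve A in poly time, so A is in P.
If A is NP-hard: every NP problem reduces to A, which reduces to B; composing reductions, every NP problem reduces to B, so B is NP-hard.
(Here in fact A is NP-complete and B is NP-complete.)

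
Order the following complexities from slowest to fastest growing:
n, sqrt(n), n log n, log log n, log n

Ordered by growth rate: log log n < log n < sqrt(n) < n < n log n.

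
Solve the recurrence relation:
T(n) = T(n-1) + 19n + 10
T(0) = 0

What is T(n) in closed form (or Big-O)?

Dominant term in sum is 19*sum(i, i=1..n) = 19*n*(n+1)/2 = O(n^2).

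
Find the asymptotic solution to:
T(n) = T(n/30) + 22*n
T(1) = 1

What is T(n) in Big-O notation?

Geometric series: 22*n*(1 + 1/30 + 1/30^2 + ...) = O(n). T(n) = O(n).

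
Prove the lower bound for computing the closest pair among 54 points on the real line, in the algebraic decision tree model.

Reduction from element distinctness: given 54 reals, the closest-pair distance is 0 iff two are equal. Element distinctness has an Omega(n log n) lower bound in the algebraic decision tree model (Ben-Or). Therefore closest pair on a line also requires Omega(n log n). Sorting then a linear scan achieves this.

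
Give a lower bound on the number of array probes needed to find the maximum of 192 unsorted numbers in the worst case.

Adversary: any unprobed cell could hold a value larger than everything seen so far. If fewer than 192 cells are probed, the adversary places the max in an unprobed cell. So all 192 cells must be examined; together with 192-1 comparisons this is tight.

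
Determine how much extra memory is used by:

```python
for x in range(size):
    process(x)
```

Space complexity: O(1).
Only a constant amount of auxiliary storage is used; nothing grows with n.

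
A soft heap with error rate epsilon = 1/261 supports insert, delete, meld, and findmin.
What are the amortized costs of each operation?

Soft heaps (Chazelle) allow up to an epsilon = 1/261 fraction of elements to have corrupted (raised) keys. Insert is O(log(1/epsilon)) = O(log 261) amortized -- the structure maintains heap-ordered binary trees of rank bounded by O(log(1/epsilon)). Meld concatenates root lists: O(1) amortized. Delete and findmin are O(1) amortized.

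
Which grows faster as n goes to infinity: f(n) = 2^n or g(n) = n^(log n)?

f(n) = 2^n grows faster: take logs: log(n^(log n)) = (log n)^2, log(2^n) = n log 2; n dominates (log n)^2.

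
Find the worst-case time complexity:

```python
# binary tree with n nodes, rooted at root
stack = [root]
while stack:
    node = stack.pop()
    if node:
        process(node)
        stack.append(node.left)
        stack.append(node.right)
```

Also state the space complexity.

Time complexity: O(n).
Space complexity: O(n).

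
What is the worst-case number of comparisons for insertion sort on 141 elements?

Insertion sort on reverse-sorted input: 1 + 2 + ... + (141-1) = 9870 comparisons.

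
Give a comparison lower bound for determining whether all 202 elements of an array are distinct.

In the algebraic decision-tree model, the YES region for element distinctness on 202 elements has 202! connected components (one per ordering). Ben-Or's theorem then gives a lower bound of Omega(log(n!)) = Omega(n log n).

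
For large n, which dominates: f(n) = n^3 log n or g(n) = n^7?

g(n) = n^7 grows faster: n^7 / (n^3 log n) = n^4/log n -> infinity.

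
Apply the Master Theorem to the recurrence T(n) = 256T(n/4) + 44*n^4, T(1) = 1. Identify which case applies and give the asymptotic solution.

a=256, b=4, f(n)=44*n^4.
log_4(256) = 4, so n^(log_b(a)) = n^4.
f(n) = Theta(n^4), so Case 2 applies.
T(n) = Theta(n^4 log n).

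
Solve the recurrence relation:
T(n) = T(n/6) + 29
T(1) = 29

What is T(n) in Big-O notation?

Each step divides n by 6 and adds 29. After log_6(n) steps, T(n) = O(log n).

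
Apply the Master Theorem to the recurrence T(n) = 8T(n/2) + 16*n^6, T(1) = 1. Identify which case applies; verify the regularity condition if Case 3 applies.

a=8, b=2, f(n)=16*n^6.
log_2(8) = 3 < 6.
f(n) = Omega(n^(3+epsilon)) for some epsilon > 0, so Case 3 is the candidate.
Regularity: a*f(n/b) = 8*16*(n/2)^6 = (8/64)*16*n^6 <= c*f(n) with c = 8/64 < 1. Satisfied.
Case 3: T(n) = Theta(n^6).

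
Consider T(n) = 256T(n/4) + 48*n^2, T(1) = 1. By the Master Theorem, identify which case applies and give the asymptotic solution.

a=256, b=4, f(n)=48*n^2.
log_4(256) = 4 > 2.
Since f(n) = O(n^2) is polynomially smaller than n^4, Case 1 applies.
T(n) = Theta(n^4).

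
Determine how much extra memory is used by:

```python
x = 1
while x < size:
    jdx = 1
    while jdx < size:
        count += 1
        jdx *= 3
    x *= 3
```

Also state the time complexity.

Space complexity: O(1).
Only a constant amount of auxiliary storage is used; nothing grows with n.
Time complexity: O(log^2 n).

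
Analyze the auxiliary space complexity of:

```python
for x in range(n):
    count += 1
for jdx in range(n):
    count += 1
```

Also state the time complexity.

Space complexity: O(1).
Only a constant amount of auxiliary storage is used; nothing grows with n.
Time complexity: O(n).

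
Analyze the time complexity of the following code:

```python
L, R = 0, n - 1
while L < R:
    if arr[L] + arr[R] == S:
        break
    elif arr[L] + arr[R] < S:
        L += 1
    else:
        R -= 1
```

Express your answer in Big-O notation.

Time complexity: O(n).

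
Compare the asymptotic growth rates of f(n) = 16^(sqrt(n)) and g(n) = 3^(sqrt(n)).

f(n) = 16^(sqrt(n)) grows faster: ratio is (16/3)^(sqrt(n)) -> infinity since 16/3 > 1.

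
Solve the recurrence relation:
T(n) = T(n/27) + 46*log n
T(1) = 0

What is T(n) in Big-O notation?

Each of the log_27(n) levels adds O(log n). T(n) = O(log^2 n).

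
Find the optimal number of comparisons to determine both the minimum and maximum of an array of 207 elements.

Naive approach: 412 comparisons (206 for max + 206 for min).
Optimal: Compare elements in pairs first (floor(n/2) = 103 comparisons), then find max among winners and min among losers (103 comparisons each).
Total: ceil(3n/2) - 2 = 309 comparisons. An adversary argument shows this is also a lower bound.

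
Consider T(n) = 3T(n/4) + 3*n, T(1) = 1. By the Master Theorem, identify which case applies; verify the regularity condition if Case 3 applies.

a=3, b=4, f(n)=3*n.
log_4(3) = 0.7925 < 1.
f(n) = Omega(n^(0.7925+epsilon)) for some epsilon > 0, so Case 3 is the candidate.
Regularity: a*f(n/b) = 3*3*(n/4)^1 = (3/4)*3*n^1 <= c*f(n) with c = 3/4 < 1. Satisfied.
Case 3: T(n) = Theta(n).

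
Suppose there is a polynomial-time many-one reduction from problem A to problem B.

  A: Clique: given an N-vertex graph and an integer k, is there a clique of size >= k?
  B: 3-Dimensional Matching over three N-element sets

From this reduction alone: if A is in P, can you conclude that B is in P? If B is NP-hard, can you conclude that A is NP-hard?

A poly-time reduction A <=_p B transfers tractability DOWN (B easy => A easy) and hardness UP (A hard => B hard), not the reverse.
From A in P, the reduction alone does NOT give B in P: any problem in P trivially reduces to SAT, yet SAT is not known to be in P.
From B NP-hard, the reduction alone does NOT give A NP-hard: again, easy problems reduce to hard ones.
(Here in fact A is NP-complete and B is NP-complete.)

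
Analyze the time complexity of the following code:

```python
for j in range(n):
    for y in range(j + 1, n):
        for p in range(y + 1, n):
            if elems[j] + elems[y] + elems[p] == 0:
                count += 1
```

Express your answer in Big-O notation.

Time complexity: O(n^3).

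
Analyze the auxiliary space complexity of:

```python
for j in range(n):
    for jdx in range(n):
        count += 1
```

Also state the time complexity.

Space complexity: O(1).
Only a constant amount of auxiliary storage is used; nothing grows with n.
Time complexity: O(n^2).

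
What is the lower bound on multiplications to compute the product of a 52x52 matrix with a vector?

A 52x52 matrix-vector product has 52 inner products of length 52. Output depends on all 52^2 = 2704 matrix entries. At least 2704 multiplications needed.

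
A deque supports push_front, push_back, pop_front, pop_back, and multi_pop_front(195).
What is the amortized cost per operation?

Assign 2 credits to each push operation. A pop uses 1 saved credit. multi_pop_front(195) uses up to 195 saved credits from previous pushes. Credits never go negative. Amortized cost is O(1).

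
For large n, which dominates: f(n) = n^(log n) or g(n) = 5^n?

g(n) = 5^n grows faster: take logs: log(n^(log n)) = (log n)^2, log(5^n) = n log 5; n dominates (log n)^2.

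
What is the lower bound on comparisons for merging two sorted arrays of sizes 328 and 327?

Adversary argument: with sizes 328 and 327 (differing by at most 1), interleave the two arrays so that every consecutive pair in the output comes from different inputs. Then each of the 654 adjacent output pairs must be directly compared, or the algorithm cannot determine their relative order. So 654 comparisons are necessary; standard merge achieves this.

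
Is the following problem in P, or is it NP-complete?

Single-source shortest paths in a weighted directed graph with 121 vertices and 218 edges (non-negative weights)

This problem is in P: Dijkstra's algorithm runs in O((V+E) log V).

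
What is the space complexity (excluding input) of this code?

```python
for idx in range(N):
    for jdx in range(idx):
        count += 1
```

Space complexity: O(1).
Only a constant amount of auxiliary storage is used; nothing grows with n.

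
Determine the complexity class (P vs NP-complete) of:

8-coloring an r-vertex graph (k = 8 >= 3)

This problem is NP-complete: graph k-coloring for k>=3 is NP-complete by reduction from 3-SAT.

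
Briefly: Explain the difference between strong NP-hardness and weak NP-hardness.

A problem is strongly NP-hard if it remains NP-hard even when all numbers in the input are bounded by a polynomial in the input length. A weakly NP-hard problem admits a pseudopolynomial algorithm. Subset Sum is weakly NP-hard (has O(nW) DP). 3-SAT is strongly NP-hard (no numeric parameters).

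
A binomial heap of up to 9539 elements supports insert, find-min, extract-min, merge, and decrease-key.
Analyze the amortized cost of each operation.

A binomial heap with n <= 9539 elements has at most floor(log_2 9539) + 1 = 14 trees. Using potential Phi = number of trees: Insert adds one tree, but cascading merges reduce count -- amortized O(1). Find-min reads the cached minimum pointer: O(1). Extract-min creates O(log n) new trees: O(log n). Merge combines tree lists: O(log n). Decrease-key sifts the element up its tree of height <= log n: O(log n).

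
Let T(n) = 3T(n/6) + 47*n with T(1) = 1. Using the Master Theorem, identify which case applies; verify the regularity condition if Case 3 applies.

a=3, b=6, f(n)=47*n.
log_6(3) = 0.6131 < 1.
f(n) = Omega(n^(0.6131+epsilon)) for some epsilon > 0, so Case 3 is the candidate.
Regularity: a*f(n/b) = 3*47*(n/6)^1 = (3/6)*47*n^1 <= c*f(n) with c = 3/6 < 1. Satisfied.
Case 3: T(n) = Theta(n).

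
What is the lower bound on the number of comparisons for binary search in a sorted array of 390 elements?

With 390 possible positions, we need at least ceil(log_2(390)) = 9 comparisons. Each comparison splits the remaining candidates by at most half.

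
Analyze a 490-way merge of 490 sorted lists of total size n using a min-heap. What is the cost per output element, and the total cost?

Maintain a min-heap of size 490 holding the current head of each list. Each output step does one extract-min (O(log 490)) and one insert of that list's next element (O(log 490)). Each of the n elements passes through the heap exactly once, so the total cost is O(n log 490), i.e. O(log 490) per output element.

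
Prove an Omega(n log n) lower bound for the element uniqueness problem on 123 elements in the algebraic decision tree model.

In the algebraic decision tree model, element uniqueness on 123 elements is equivalent to determining which cell of an arrangement of C(123,2) = 7503 hyperplanes x_i = x_j contains the input point. Ben-Or's theorem shows this requires Omega(n log n).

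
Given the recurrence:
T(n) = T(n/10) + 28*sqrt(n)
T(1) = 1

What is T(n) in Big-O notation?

Each level contributes sqrt(n/10^k). Geometric series with ratio 1/sqrt(10) < 1 sums to O(sqrt(n)).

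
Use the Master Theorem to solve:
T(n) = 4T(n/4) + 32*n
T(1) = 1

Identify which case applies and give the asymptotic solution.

a=4, b=4, f(n)=32*n.
log_4(4) = 1, so n^(log_b(a)) = n.
f(n) = Theta(n), so Case 2 applies.
T(n) = Theta(n log n).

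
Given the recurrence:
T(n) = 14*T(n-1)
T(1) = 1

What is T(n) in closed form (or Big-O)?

Each step multiplies by 14. T(n) = T(1)*14^(n-1) = 14^(n-1).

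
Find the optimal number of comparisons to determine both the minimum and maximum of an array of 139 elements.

Naive approach: 276 comparisons (138 for max + 138 for min).
Optimal: Compare elements in pairs first (floor(n/2) = 69 comparisons), then find max among winners and min among losers (69 comparisons each).
Total: ceil(3n/2) - 2 = 207 comparisons. An adversary argument shows this is also a lower bound.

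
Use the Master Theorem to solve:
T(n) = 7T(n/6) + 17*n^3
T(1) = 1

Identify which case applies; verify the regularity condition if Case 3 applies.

a=7, b=6, f(n)=17*n^3.
log_6(7) = 1.086 < 3.
f(n) = Omega(n^(1.086+epsilon)) for some epsilon > 0, so Case 3 is the candidate.
Regularity: a*f(n/b) = 7*17*(n/6)^3 = (7/216)*17*n^3 <= c*f(n) with c = 7/216 < 1. Satisfied.
Case 3: T(n) = Theta(n^3).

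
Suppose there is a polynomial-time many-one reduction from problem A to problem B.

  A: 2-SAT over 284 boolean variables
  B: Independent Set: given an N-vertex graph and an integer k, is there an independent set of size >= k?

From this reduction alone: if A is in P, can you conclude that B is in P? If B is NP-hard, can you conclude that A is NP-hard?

A poly-time reduction A <=_p B transfers tractability DOWN (B easy => A easy) and hardness UP (A hard => B hard), not the reverse.
From A in P, the reduction alone does NOT give B in P: any problem in P trivially reduces to SAT, yet SAT is not known to be in P.
From B NP-hard, the reduction alone does NOT give A NP-hard: again, easy problems reduce to hard ones.
(Here in fact A is P and B is NP-complete.)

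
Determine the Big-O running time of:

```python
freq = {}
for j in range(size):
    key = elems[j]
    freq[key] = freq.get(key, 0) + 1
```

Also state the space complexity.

Time complexity: O(n).
Space complexity: O(n).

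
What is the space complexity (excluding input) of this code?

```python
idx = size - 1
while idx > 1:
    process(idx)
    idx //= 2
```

Space complexity: O(1).
Only a constant amount of auxiliary storage is used; nothing grows with n.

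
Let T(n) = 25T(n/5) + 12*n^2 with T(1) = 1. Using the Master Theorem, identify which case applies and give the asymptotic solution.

a=25, b=5, f(n)=12*n^2.
log_5(25) = 2, so n^(log_b(a)) = n^2.
f(n) = Theta(n^2), so Case 2 applies.
T(n) = Theta(n^2 log n).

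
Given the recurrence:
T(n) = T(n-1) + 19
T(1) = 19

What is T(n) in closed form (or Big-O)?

Unrolling: T(n) = T(n-1) + 19 = T(n-2) + 2*19 = ... = T(1) + (n-1)*19 = 19 + (n-1)*19 = 19n.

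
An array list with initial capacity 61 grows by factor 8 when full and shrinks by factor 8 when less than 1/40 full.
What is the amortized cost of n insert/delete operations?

Using potential function Phi = |8*size - capacity|. Resizing costs are offset by potential release. Amortized O(1) per operation.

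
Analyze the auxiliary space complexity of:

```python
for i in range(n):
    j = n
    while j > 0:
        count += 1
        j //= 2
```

Space complexity: O(1).
Only a constant amount of auxiliary storage is used; nothing grows with n.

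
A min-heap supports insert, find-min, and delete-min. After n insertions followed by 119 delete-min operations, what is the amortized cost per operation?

Insert takes O(log n) worst case. Delete-min takes O(log n). Over a sequence of n inserts and 119 delete-mins, total cost is O((n + 119) log n). Amortized per operation: O(log n).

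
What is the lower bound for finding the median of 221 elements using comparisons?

To find the median of 221 elements, every element must be compared at least once, so the lower bound is Omega(n). The BFPRT algorithm achieves O(n), making this tight.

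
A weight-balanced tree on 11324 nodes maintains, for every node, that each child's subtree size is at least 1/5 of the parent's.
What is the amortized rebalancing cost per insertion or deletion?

With balance ratio 1/5, tree height is O(log_{5/1}(11324)) = O(log n). A rebalance at a node of size s costs O(s) but requires Omega(s) updates in that subtree to retrigger. Summed over the O(log n) ancestors of the touched leaf, amortized rebalancing is O(log n).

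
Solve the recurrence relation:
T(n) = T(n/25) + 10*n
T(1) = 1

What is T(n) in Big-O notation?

Geometric series: 10*n*(1 + 1/25 + 1/25^2 + ...) = O(n). T(n) = O(n).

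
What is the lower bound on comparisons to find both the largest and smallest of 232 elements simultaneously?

Pair elements first (floor(232/2) comparisons), then find max among winners and min among losers. Total: ceil(3*232/2) - 2 = 346 comparisons.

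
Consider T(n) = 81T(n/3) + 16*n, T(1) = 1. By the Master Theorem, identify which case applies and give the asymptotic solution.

a=81, b=3, f(n)=16*n.
log_3(81) = 4 > 1.
Since f(n) = O(n^1) is polynomially smaller than n^4, Case 1 applies.
T(n) = Theta(n^4).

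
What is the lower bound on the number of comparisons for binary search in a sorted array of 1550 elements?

With 1550 possible positions, we need at least ceil(log_2(1550)) = 11 comparisons. Each comparison splits the remaining candidates by at most half.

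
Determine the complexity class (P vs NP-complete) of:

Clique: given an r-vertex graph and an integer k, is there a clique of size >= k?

This problem is NP-complete: complement of Independent Set / Vertex Cover (with k part of the input).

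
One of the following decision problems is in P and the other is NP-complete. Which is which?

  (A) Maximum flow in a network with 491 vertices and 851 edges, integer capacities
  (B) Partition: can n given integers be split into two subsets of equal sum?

(A) is P: Edmonds-Karp / push-relabel run in polynomial time.
(B) is NP-complete: Subset Sum reduces to it (one of Karp's 21 NP-complete problems).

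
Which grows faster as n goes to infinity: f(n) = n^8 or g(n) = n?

f(n) = n^8 grows faster: n^8/n = n^7 -> infinity.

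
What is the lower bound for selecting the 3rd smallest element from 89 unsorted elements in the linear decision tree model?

Selecting the 3rd smallest of 89 elements requires Omega(n) comparisons. Every element must be compared at least once. The BFPRT algorithm achieves O(n), making this tight.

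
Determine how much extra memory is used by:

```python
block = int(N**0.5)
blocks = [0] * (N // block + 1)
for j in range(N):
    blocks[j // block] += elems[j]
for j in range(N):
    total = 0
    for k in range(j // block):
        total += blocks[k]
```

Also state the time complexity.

Space complexity: O(sqrt(n)).
Storage scales with sqrt(n).
Time complexity: O(n * sqrt(n)).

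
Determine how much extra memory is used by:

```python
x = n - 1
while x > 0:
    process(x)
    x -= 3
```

Space complexity: O(1).
Only a constant amount of auxiliary storage is used; nothing grows with n.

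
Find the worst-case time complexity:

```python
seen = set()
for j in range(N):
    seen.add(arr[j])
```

Time complexity: O(n).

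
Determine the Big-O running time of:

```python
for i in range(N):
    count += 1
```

Time complexity: O(n).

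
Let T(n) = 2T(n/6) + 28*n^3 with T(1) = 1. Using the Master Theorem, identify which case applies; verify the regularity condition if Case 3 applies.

a=2, b=6, f(n)=28*n^3.
log_6(2) = 0.3869 < 3.
f(n) = Omega(n^(0.3869+epsilon)) for some epsilon > 0, so Case 3 is the candidate.
Regularity: a*f(n/b) = 2*28*(n/6)^3 = (2/216)*28*n^3 <= c*f(n) with c = 2/216 < 1. Satisfied.
Case 3: T(n) = Theta(n^3).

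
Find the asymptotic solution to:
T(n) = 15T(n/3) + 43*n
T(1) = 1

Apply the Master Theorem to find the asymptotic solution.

a=15, b=3, f(n)=43*n. log_3(15) = 2.465. Case 1 of Master Theorem: T(n) = O(n^2.465).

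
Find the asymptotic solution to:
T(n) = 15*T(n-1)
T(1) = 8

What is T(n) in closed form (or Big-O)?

Each step multiplies by 15. T(n) = T(1)*15^(n-1) = 8*15^(n-1).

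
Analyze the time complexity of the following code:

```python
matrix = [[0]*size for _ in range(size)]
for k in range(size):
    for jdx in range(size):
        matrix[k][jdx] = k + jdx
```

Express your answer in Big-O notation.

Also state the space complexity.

Time complexity: O(n^2).
Space complexity: O(n^2).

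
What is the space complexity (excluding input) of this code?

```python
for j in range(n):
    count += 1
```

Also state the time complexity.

Space complexity: O(1).
Only a constant amount of auxiliary storage is used; nothing grows with n.
Time complexity: O(n).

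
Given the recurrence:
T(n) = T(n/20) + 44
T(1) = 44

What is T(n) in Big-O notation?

Each step divides n by 20 and adds 44. After log_20(n) steps, T(n) = O(log n).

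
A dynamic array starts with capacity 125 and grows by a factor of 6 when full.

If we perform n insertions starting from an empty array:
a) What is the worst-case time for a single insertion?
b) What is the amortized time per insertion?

(a) Worst-case single insertion: O(n) -- when the array is full at capacity c, the resize copies all c elements, and c can be Theta(n).
(b) Resizes happen at sizes 125, 750, 4500, ... Total copy cost for n insertions: 125 + 750 + ... = O(n) (geometric series with ratio 1/6). Amortized cost per insertion: O(n)/n = O(1).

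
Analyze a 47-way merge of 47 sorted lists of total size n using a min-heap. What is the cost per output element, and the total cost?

Maintain a min-heap of size 47 holding the current head of each list. Each output step does one extract-min (O(log 47)) and one insert of that list's next element (O(log 47)). Each of the n elements passes through the heap exactly once, so the total cost is O(n log 47), i.e. O(log 47) per output element.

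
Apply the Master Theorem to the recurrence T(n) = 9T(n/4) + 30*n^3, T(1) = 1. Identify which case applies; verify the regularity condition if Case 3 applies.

a=9, b=4, f(n)=30*n^3.
log_4(9) = 1.585 < 3.
f(n) = Omega(n^(1.585+epsilon)) for some epsilon > 0, so Case 3 is the candidate.
Regularity: a*f(n/b) = 9*30*(n/4)^3 = (9/64)*30*n^3 <= c*f(n) with c = 9/64 < 1. Satisfied.
Case 3: T(n) = Theta(n^3).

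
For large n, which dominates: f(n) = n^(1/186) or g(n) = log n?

f(n) = n^(1/186) grows faster: any positive power of n dominates log n.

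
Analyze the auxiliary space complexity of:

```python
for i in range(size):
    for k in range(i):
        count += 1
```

Space complexity: O(1).
Only a constant amount of auxiliary storage is used; nothing grows with n.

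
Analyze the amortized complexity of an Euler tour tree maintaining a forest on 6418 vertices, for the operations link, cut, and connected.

An Euler tour tree stores each tree's Euler tour as a balanced BST keyed by tour position. On 6418 vertices: link concatenates two tours via O(1) splits/joins of size <= 2*6418 (O(log n)); cut splits the tour at the two occurrences of the edge (O(log n)); connected compares BST roots (O(log n) to find the root). All O(log n) amortized.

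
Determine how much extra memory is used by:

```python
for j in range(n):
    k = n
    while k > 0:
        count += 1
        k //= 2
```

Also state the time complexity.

Space complexity: O(1).
Only a constant amount of auxiliary storage is used; nothing grows with n.
Time complexity: O(n log n).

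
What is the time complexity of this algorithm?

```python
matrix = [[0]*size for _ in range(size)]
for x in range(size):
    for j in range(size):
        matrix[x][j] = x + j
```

Time complexity: O(n^2).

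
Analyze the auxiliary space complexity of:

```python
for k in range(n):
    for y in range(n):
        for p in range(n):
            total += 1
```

Space complexity: O(1).
Only a constant amount of auxiliary storage is used; nothing grows with n.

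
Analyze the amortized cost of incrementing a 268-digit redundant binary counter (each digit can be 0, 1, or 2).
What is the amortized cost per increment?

A redundant counter on 268 digits allows digit values 0, 1, 2. Increment adds 1 to the least significant digit and carries any 2 to a 0 plus +1 on the next digit. With potential Phi = (number of 2-digits), each increment does O(1) actual work plus a chain of carries, each of which decreases Phi by 1. Amortized O(1).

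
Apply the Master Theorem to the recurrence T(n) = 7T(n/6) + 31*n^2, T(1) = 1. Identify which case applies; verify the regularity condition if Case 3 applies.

a=7, b=6, f(n)=31*n^2.
log_6(7) = 1.086 < 2.
f(n) = Omega(n^(1.086+epsilon)) for some epsilon > 0, so Case 3 is the candidate.
Regularity: a*f(n/b) = 7*31*(n/6)^2 = (7/36)*31*n^2 <= c*f(n) with c = 7/36 < 1. Satisfied.
Case 3: T(n) = Theta(n^2).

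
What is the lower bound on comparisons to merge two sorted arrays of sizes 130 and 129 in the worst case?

Adversary: with |130 - 129| <= 1 the inputs can be fully interleaved so that every adjacent pair in the merged output comes from different arrays. Then each of the 258 adjacent pairs must be directly compared, or the algorithm cannot determine their relative order. Standard merge meets this bound.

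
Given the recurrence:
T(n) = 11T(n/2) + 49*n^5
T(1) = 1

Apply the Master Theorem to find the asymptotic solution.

a=11, b=2, f(n)=49*n^5. log_2(11) = 3.459 < 5. Case 3: T(n) = O(n^5).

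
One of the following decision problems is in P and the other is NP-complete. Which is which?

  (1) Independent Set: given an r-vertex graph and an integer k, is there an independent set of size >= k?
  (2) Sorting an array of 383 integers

(1) is NP-complete: complement of Clique (with k part of the input).
(2) is P: merge sort runs in O(n log n).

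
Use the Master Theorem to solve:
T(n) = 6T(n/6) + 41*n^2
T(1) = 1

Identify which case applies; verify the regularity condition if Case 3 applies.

a=6, b=6, f(n)=41*n^2.
log_6(6) = 1 < 2.
f(n) = Omega(n^(1+epsilon)) for some epsilon > 0, so Case 3 is the candidate.
Regularity: a*f(n/b) = 6*41*(n/6)^2 = (6/36)*41*n^2 <= c*f(n) with c = 6/36 < 1. Satisfied.
Case 3: T(n) = Theta(n^2).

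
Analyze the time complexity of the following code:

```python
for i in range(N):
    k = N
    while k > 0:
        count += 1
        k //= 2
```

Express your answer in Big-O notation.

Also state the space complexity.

Time complexity: O(n log n).
Space complexity: O(1).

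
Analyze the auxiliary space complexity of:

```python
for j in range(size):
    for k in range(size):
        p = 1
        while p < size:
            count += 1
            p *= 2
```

Space complexity: O(1).
Only a constant amount of auxiliary storage is used; nothing grows with n.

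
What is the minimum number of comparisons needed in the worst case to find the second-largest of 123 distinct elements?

Lower bound: finding the max needs 123-1 comparisons. By the adversary weight-doubling argument, the max must personally win >= ceil(log_2(123)) = 7 comparisons; the 2nd-largest is among those 7 losers, needing 7-1 more comparisons. Total >= 123-1 + 7-1 = 128. A balanced knockout tournament achieves this.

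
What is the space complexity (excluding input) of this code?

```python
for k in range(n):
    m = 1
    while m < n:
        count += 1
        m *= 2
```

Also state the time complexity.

Space complexity: O(1).
Only a constant amount of auxiliary storage is used; nothing grows with n.
Time complexity: O(n log n).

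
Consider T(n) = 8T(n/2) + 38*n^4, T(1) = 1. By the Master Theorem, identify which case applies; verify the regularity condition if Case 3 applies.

a=8, b=2, f(n)=38*n^4.
log_2(8) = 3 < 4.
f(n) = Omega(n^(3+epsilon)) for some epsilon > 0, so Case 3 is the candidate.
Regularity: a*f(n/b) = 8*38*(n/2)^4 = (8/16)*38*n^4 <= c*f(n) with c = 8/16 < 1. Satisfied.
Case 3: T(n) = Theta(n^4).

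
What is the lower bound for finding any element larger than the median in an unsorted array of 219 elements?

To find an element larger than the median of 219 elements, we must see Omega(n) elements. Without seeing enough elements, an adversary can make any unseen element the median.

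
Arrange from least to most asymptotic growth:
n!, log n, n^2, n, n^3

Ordered by growth rate: log n < n < n^2 < n^3 < n!.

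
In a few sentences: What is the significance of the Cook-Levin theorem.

The Cook-Levin theorem proves that SAT is NP-complete. It was the first problem shown to be NP-complete, establishing the foundation for proving other problems NP-complete via reductions from SAT.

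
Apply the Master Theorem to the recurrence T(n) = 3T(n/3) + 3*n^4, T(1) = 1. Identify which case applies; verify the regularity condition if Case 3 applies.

a=3, b=3, f(n)=3*n^4.
log_3(3) = 1 < 4.
f(n) = Omega(n^(1+epsilon)) for some epsilon > 0, so Case 3 is the candidate.
Regularity: a*f(n/b) = 3*3*(n/3)^4 = (3/81)*3*n^4 <= c*f(n) with c = 3/81 < 1. Satisfied.
Case 3: T(n) = Theta(n^4).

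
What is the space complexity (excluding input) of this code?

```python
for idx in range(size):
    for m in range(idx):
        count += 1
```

Space complexity: O(1).
Only a constant amount of auxiliary storage is used; nothing grows with n.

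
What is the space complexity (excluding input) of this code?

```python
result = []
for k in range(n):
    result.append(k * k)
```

Space complexity: O(n).
Auxiliary storage grows linearly with the input size n in the worst case.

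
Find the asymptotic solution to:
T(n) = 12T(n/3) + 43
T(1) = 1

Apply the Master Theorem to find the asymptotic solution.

a=12, b=3, f(n)=43. log_3(12) = 2.262. Case 1 of Master Theorem: T(n) = O(n^2.262).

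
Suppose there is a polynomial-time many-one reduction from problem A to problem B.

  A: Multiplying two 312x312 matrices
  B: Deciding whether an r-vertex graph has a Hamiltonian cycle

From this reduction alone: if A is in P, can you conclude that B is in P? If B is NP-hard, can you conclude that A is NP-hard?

A poly-time reduction A <=_p B transfers tractability DOWN (B easy => A easy) and hardness UP (A hard => B hard), not the reverse.
From A in P, the reduction alone does NOT give B in P: any problem in P trivially reduces to SAT, yet SAT is not known to be in P.
From B NP-hard, the reduction alone does NOT give A NP-hard: again, easy problems reduce to hard ones.
(Here in fact A is P and B is NP-complete.)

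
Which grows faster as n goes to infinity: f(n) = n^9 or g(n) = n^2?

f(n) = n^9 grows faster: n^9/n^2 = n^7 -> infinity.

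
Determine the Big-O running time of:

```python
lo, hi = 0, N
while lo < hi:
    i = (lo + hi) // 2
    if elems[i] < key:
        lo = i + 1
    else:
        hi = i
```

Time complexity: O(log n).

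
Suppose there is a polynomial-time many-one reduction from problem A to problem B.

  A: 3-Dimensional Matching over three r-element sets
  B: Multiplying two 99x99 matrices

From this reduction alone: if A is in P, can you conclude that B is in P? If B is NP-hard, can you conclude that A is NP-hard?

A poly-time reduction A <=_p B transfers tractability DOWN (B easy => A easy) and hardness UP (A hard => B hard), not the reverse.
From A in P, the reduction alone does NOT give B in P: any problem in P trivially reduces to SAT, yet SAT is not known to be in P.
From B NP-hard, the reduction alone does NOT give A NP-hard: again, easy problems reduce to hard ones.
(Here in fact A is NP-complete and B is in P, so no such reduction is known -- its existence would imply P = NP; the analysis concerns only what the assumed reduction would or would not let you conclude.)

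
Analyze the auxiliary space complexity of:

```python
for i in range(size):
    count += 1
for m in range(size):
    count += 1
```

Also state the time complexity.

Space complexity: O(1).
Only a constant amount of auxiliary storage is used; nothing grows with n.
Time complexity: O(n).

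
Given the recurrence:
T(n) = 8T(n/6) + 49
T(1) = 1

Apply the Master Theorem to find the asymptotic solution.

a=8, b=6, f(n)=49. log_6(8) = 1.161. Case 1 of Master Theorem: T(n) = O(n^1.161).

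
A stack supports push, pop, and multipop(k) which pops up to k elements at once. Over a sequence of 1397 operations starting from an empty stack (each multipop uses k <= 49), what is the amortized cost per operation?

Each element is pushed exactly once and popped at most once (whether by pop or as part of a multipop). So the total number of individual pops over the whole sequence is at most the number of pushes, which is at most 1397. Total work <= 2 * 1397, hence O(1) amortized per operation.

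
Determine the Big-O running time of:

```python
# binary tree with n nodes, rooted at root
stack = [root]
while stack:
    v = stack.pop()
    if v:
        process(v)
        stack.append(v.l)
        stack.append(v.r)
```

Time complexity: O(n).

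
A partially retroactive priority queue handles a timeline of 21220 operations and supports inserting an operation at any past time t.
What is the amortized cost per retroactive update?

Partially retroactive priority queues (Demaine-Iacono-Langerman) allow updates at past times with queries only at the present. With a balanced BST over the m = 21220 timeline events tracking bridges, each retroactive insert or delete is O(log m) amortized.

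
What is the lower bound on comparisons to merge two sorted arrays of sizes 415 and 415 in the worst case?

Adversary: with |415 - 415| <= 1 the inputs can be fully interleaved so that every adjacent pair in the merged output comes from different arrays. Then each of the 829 adjacent pairs must be directly compared, or the algorithm cannot determine their relative order. Standard merge meets this bound.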